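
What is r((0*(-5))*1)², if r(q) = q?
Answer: 0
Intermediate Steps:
r((0*(-5))*1)² = ((0*(-5))*1)² = (0*1)² = 0² = 0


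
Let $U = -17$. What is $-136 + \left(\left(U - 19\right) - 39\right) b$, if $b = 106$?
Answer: $-8086$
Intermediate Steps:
$-136 + \left(\left(U - 19\right) - 39\right) b = -136 + \left(\left(-17 - 19\right) - 39\right) 106 = -136 + \left(-36 - 39\right) 106 = -136 - 7950 = -8086$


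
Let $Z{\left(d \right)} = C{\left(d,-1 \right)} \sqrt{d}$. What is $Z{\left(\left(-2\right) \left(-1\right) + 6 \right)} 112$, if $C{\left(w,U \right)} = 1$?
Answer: $224 \sqrt{2} \approx 316.78$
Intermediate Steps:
$Z{\left(d \right)} = \sqrt{d}$ ($Z{\left(d \right)} = 1 \sqrt{d} = \sqrt{d}$)
$Z{\left(\left(-2\right) \left(-1\right) + 6 \right)} 112 = \sqrt{\left(-2\right) \left(-1\right) + 6} \cdot 112 = \sqrt{2 + 6} \cdot 112 = \sqrt{8} \cdot 112 = 2 \sqrt{2} \cdot 112 = 224 \sqrt{2}$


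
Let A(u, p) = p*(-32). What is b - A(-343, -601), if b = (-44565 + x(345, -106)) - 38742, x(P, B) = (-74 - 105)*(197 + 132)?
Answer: -161430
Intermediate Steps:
x(P, B) = -58891 (x(P, B) = -179*329 = -58891)
A(u, p) = -32*p
b = -142198 (b = (-44565 - 58891) - 38742 = -103456 - 38742 = -142198)
b - A(-343, -601) = -142198 - (-32)*(-601) = -142198 - 1*19232 = -142198 - 19232 = -161430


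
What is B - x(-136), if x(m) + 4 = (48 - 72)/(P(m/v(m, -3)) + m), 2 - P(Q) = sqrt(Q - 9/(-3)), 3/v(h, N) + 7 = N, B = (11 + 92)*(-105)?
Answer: -567576337/52499 + 888*sqrt(3)/52499 ≈ -10811.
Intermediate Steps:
B = -10815 (B = 103*(-105) = -10815)
v(h, N) = 3/(-7 + N)
P(Q) = 2 - sqrt(3 + Q) (P(Q) = 2 - sqrt(Q - 9/(-3)) = 2 - sqrt(Q - 9*(-1/3)) = 2 - sqrt(Q + 3) = 2 - sqrt(3 + Q))
x(m) = -4 - 24/(2 + m - sqrt(3 - 10*m/3)) (x(m) = -4 + (48 - 72)/((2 - sqrt(3 + m/((3/(-7 - 3))))) + m) = -4 - 24/((2 - sqrt(3 + m/((3/(-10))))) + m) = -4 - 24/((2 - sqrt(3 + m/((3*(-1/10))))) + m) = -4 - 24/((2 - sqrt(3 + m/(-3/10))) + m) = -4 - 24/((2 - sqrt(3 + m*(-10/3))) + m) = -4 - 24/((2 - sqrt(3 - 10*m/3)) + m) = -4 - 24/(2 + m - sqrt(3 - 10*m/3)))
B - x(-136) = -10815 - (-96 - 12*(-136) + 4*sqrt(27 - 30*(-136)))/(6 + 3*(-136) - sqrt(3)*sqrt(9 - 10*(-136))) = -10815 - (-96 + 1632 + 4*sqrt(27 + 4080))/(6 - 408 - sqrt(3)*sqrt(9 + 1360)) = -10815 - (-96 + 1632 + 4*sqrt(4107))/(6 - 408 - sqrt(3)*sqrt(1369)) = -10815 - (-96 + 1632 + 4*(37*sqrt(3)))/(6 - 408 - 1*sqrt(3)*37) = -10815 - (-96 + 1632 + 148*sqrt(3))/(6 - 408 - 37*sqrt(3)) = -10815 - (1536 + 148*sqrt(3))/(-402 - 37*sqrt(3))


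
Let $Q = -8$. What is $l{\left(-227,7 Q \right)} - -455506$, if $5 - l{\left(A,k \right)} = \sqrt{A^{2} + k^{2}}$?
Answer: $455511 - 29 \sqrt{65} \approx 4.5528 \cdot 10^{5}$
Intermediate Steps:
$l{\left(A,k \right)} = 5 - \sqrt{A^{2} + k^{2}}$
$l{\left(-227,7 Q \right)} - -455506 = \left(5 - \sqrt{\left(-227\right)^{2} + \left(7 \left(-8\right)\right)^{2}}\right) - -455506 = \left(5 - \sqrt{51529 + \left(-56\right)^{2}}\right) + 455506 = \left(5 - \sqrt{51529 + 3136}\right) + 455506 = \left(5 - \sqrt{54665}\right) + 455506 = \left(5 - 29 \sqrt{65}\right) + 455506 = 455511 - 29 \sqrt{65}$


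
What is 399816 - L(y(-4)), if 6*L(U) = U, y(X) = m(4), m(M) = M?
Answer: 1199446/3 ≈ 3.9982e+5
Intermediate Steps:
y(X) = 4
L(U) = U/6
399816 - L(y(-4)) = 399816 - 4/6 = 399816 - 1*2/3 = 399816 - 2/3 = 1199446/3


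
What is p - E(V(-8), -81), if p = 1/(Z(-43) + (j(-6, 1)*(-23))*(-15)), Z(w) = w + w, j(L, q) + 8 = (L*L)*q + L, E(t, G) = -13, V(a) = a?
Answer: 97553/7504 ≈ 13.000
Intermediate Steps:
j(L, q) = -8 + L + q*L² (j(L, q) = -8 + ((L*L)*q + L) = -8 + (L²*q + L) = -8 + (q*L² + L) = -8 + (L + q*L²) = -8 + L + q*L²)
Z(w) = 2*w
p = 1/7504 (p = 1/(2*(-43) + ((-8 - 6 + 1*(-6)²)*(-23))*(-15)) = 1/(-86 + ((-8 - 6 + 1*36)*(-23))*(-15)) = 1/(-86 + ((-8 - 6 + 36)*(-23))*(-15)) = 1/(-86 + (22*(-23))*(-15)) = 1/(-86 - 506*(-15)) = 1/(-86 + 7590) = 1/7504 ≈ 0.00013326)
p - E(V(-8), -81) = 1/7504 - 1*(-13) = 1/7504 + 13 = 97553/7504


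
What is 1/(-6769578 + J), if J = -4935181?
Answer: -1/11704759 ≈ -8.5435e-8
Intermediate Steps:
1/(-6769578 + J) = 1/(-6769578 - 4935181) = 1/(-11704759) = -1/11704759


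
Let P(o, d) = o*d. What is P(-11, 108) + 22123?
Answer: 20935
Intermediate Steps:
P(o, d) = d*o
P(-11, 108) + 22123 = 108*(-11) + 22123 = -1188 + 22123 = 20935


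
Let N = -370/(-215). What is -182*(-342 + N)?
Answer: 2663024/43 ≈ 61931.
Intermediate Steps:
N = 74/43 (N = -370*(-1/215) = 74/43 ≈ 1.7209)
-182*(-342 + N) = -182*(-342 + 74/43) = -182*(-14632/43) = 2663024/43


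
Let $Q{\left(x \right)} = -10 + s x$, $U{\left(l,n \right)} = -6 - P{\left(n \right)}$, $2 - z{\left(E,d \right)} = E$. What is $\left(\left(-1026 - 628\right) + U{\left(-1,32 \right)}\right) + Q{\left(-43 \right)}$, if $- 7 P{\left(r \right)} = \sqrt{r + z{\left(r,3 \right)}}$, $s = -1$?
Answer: $-1627 + \frac{\sqrt{2}}{7} \approx -1626.8$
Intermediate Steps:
$z{\left(E,d \right)} = 2 - E$
$P{\left(r \right)} = - \frac{\sqrt{2}}{7}$ ($P{\left(r \right)} = - \frac{\sqrt{r - \left(-2 + r\right)}}{7} = - \frac{\sqrt{2}}{7}$)
$U{\left(l,n \right)} = -6 + \frac{\sqrt{2}}{7}$ ($U{\left(l,n \right)} = -6 - - \frac{\sqrt{2}}{7} = -6 + \frac{\sqrt{2}}{7}$)
$Q{\left(x \right)} = -10 - x$
$\left(\left(-1026 - 628\right) + U{\left(-1,32 \right)}\right) + Q{\left(-43 \right)} = \left(\left(-1026 - 628\right) - \left(6 - \frac{\sqrt{2}}{7}\right)\right) - -33 = \left(\left(-1026 - 628\right) - \left(6 - \frac{\sqrt{2}}{7}\right)\right) + \left(-10 + 43\right) = \left(-1654 - \left(6 - \frac{\sqrt{2}}{7}\right)\right) + 33 = \left(-1660 + \frac{\sqrt{2}}{7}\right) + 33 = -1627 + \frac{\sqrt{2}}{7}$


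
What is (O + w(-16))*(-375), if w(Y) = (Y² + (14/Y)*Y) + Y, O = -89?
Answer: -61875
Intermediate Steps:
w(Y) = 14 + Y + Y² (w(Y) = (Y² + 14) + Y = (14 + Y²) + Y = 14 + Y + Y²)
(O + w(-16))*(-375) = (-89 + (14 - 16 + (-16)²))*(-375) = (-89 + (14 - 16 + 256))*(-375) = (-89 + 254)*(-375) = 165*(-375) = -61875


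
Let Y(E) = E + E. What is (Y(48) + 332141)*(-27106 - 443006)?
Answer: -156188600544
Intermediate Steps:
Y(E) = 2*E
(Y(48) + 332141)*(-27106 - 443006) = (2*48 + 332141)*(-27106 - 443006) = (96 + 332141)*(-470112) = 332237*(-470112) = -156188600544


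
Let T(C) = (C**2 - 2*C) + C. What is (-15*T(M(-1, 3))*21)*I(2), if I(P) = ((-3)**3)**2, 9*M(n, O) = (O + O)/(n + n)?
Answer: -102060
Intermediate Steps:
M(n, O) = O/(9*n) (M(n, O) = ((O + O)/(n + n))/9 = ((2*O)/((2*n)))/9 = ((2*O)*(1/(2*n)))/9 = (O/n)/9 = O/(9*n))
I(P) = 729 (I(P) = (-27)**2 = 729)
T(C) = C**2 - C
(-15*T(M(-1, 3))*21)*I(2) = (-15*(1/9)*3/(-1)*(-1 + (1/9)*3/(-1))*21)*729 = (-15*(1/9)*3*(-1)*(-1 + (1/9)*3*(-1))*21)*729 = (-(-5)*(-1 - 1/3)*21)*729 = (-(-5)*(-4)/3*21)*729 = (-15*4/9*21)*729 = -20/3*21*729 = -140*729 = -102060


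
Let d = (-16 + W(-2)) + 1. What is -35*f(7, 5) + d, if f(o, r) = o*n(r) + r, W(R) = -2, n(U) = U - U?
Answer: -192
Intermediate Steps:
n(U) = 0
f(o, r) = r (f(o, r) = o*0 + r = 0 + r = r)
d = -17 (d = (-16 - 2) + 1 = -18 + 1 = -17)
-35*f(7, 5) + d = -35*5 - 17 = -175 - 17 = -192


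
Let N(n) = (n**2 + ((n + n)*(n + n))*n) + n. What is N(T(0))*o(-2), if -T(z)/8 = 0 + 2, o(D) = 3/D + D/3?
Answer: 104936/3 ≈ 34979.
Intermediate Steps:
o(D) = 3/D + D/3 (o(D) = 3/D + D*(1/3) = 3/D + D/3)
T(z) = -16 (T(z) = -8*(0 + 2) = -8*2 = -16)
N(n) = n + n**2 + 4*n**3 (N(n) = (n**2 + ((2*n)*(2*n))*n) + n = (n**2 + (4*n**2)*n) + n = (n**2 + 4*n**3) + n = n + n**2 + 4*n**3)
N(T(0))*o(-2) = (-16*(1 - 16 + 4*(-16)**2))*(3/(-2) + (1/3)*(-2)) = (-16*(1 - 16 + 4*256))*(3*(-1/2) - 2/3) = (-16*(1 - 16 + 1024))*(-3/2 - 2/3) = -16*1009*(-13/6) = -16144*(-13/6) = 104936/3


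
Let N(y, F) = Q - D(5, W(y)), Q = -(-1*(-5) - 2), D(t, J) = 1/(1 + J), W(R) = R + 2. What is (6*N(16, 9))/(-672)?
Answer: 29/1064 ≈ 0.027256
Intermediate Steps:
W(R) = 2 + R
Q = -3 (Q = -(5 - 2) = -1*3 = -3)
N(y, F) = -3 - 1/(3 + y) (N(y, F) = -3 - 1/(1 + (2 + y)) = -3 - 1/(3 + y))
(6*N(16, 9))/(-672) = (6*((-10 - 3*16)/(3 + 16)))/(-672) = (6*((-10 - 48)/19))*(-1/672) = (6*((1/19)*(-58)))*(-1/672) = (6*(-58/19))*(-1/672) = -348/19*(-1/672) = 29/1064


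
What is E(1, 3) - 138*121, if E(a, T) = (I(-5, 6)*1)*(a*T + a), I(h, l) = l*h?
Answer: -16818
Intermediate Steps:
I(h, l) = h*l
E(a, T) = -30*a - 30*T*a (E(a, T) = (-5*6*1)*(a*T + a) = (-30*1)*(T*a + a) = -30*(a + T*a) = -30*a - 30*T*a)
E(1, 3) - 138*121 = -30*1*(1 + 3) - 138*121 = -30*1*4 - 16698 = -120 - 16698 = -16818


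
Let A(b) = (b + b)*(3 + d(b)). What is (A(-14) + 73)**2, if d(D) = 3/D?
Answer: 25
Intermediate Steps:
A(b) = 2*b*(3 + 3/b) (A(b) = (b + b)*(3 + 3/b) = (2*b)*(3 + 3/b) = 2*b*(3 + 3/b))
(A(-14) + 73)**2 = ((6 + 6*(-14)) + 73)**2 = ((6 - 84) + 73)**2 = (-78 + 73)**2 = (-5)**2 = 25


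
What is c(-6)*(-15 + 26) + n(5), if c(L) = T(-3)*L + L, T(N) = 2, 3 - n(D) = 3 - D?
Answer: -193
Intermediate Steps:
n(D) = D (n(D) = 3 - (3 - D) = 3 + (-3 + D) = D)
c(L) = 3*L (c(L) = 2*L + L = 3*L)
c(-6)*(-15 + 26) + n(5) = (3*(-6))*(-15 + 26) + 5 = -18*11 + 5 = -198 + 5 = -193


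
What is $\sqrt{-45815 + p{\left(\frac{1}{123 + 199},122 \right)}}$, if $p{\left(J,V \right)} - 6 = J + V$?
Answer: $\frac{i \sqrt{4737010586}}{322} \approx 213.75 i$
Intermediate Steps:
$p{\left(J,V \right)} = 6 + J + V$ ($p{\left(J,V \right)} = 6 + \left(J + V\right) = 6 + J + V$)
$\sqrt{-45815 + p{\left(\frac{1}{123 + 199},122 \right)}} = \sqrt{-45815 + \left(6 + \frac{1}{123 + 199} + 122\right)} = \sqrt{-45815 + \left(6 + \frac{1}{322} + 122\right)} = \sqrt{-45815 + \frac{41217}{322}} = \sqrt{- \frac{14711213}{322}} = \frac{i \sqrt{4737010586}}{322}$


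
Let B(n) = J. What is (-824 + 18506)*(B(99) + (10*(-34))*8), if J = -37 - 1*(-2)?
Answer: -48713910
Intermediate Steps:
J = -35 (J = -37 + 2 = -35)
B(n) = -35
(-824 + 18506)*(B(99) + (10*(-34))*8) = (-824 + 18506)*(-35 + (10*(-34))*8) = 17682*(-35 - 340*8) = 17682*(-35 - 2720) = 17682*(-2755) = -48713910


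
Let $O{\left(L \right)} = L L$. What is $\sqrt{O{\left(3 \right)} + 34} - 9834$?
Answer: $-9834 + \sqrt{43} \approx -9827.4$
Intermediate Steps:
$O{\left(L \right)} = L^{2}$
$\sqrt{O{\left(3 \right)} + 34} - 9834 = \sqrt{3^{2} + 34} - 9834 = \sqrt{9 + 34} - 9834 = \sqrt{43} - 9834 = -9834 + \sqrt{43}$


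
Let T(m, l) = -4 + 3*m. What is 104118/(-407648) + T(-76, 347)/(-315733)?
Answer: -16389457079/64353962992 ≈ -0.25468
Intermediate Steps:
104118/(-407648) + T(-76, 347)/(-315733) = 104118/(-407648) + (-4 + 3*(-76))/(-315733) = 104118*(-1/407648) + (-4 - 228)*(-1/315733) = -52059/203824 - 232*(-1/315733) = -52059/203824 + 232/315733 = -16389457079/64353962992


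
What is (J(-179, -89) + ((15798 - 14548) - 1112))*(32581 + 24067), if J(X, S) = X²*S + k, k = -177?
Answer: -161542421824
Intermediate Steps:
J(X, S) = -177 + S*X² (J(X, S) = X²*S - 177 = S*X² - 177 = -177 + S*X²)
(J(-179, -89) + ((15798 - 14548) - 1112))*(32581 + 24067) = ((-177 - 89*(-179)²) + ((15798 - 14548) - 1112))*(32581 + 24067) = ((-177 - 89*32041) + (1250 - 1112))*56648 = ((-177 - 2851649) + 138)*56648 = (-2851826 + 138)*56648 = -2851688*56648 = -161542421824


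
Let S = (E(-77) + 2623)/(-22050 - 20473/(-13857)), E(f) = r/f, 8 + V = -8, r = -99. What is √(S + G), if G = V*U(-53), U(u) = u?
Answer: √3878183834576794167698/2138684639 ≈ 29.118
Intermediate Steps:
V = -16 (V = -8 - 8 = -16)
E(f) = -99/f
G = 848 (G = -16*(-53) = 848)
S = -254553090/2138684639 (S = (-99/(-77) + 2623)/(-22050 - 20473/(-13857)) = (-99*(-1/77) + 2623)/(-22050 - 20473*(-1/13857)) = (9/7 + 2623)/(-22050 + 20473/13857) = 18370/(7*(-305526377/13857)) = (18370/7)*(-13857/305526377) = -254553090/2138684639 ≈ -0.11902)
√(S + G) = √(-254553090/2138684639 + 848) = √(1813350020782/2138684639) = √3878183834576794167698/2138684639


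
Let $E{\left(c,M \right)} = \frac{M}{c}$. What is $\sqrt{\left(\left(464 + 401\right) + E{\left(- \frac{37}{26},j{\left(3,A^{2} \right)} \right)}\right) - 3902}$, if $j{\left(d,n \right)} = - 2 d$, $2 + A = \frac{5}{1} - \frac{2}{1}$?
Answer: $\frac{i \sqrt{4151881}}{37} \approx 55.071 i$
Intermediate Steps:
$A = 1$ ($A = -2 + \left(\frac{5}{1} - \frac{2}{1}\right) = -2 + \left(5 \cdot 1 - 2\right) = -2 + \left(5 - 2\right) = -2 + 3 = 1$)
$\sqrt{\left(\left(464 + 401\right) + E{\left(- \frac{37}{26},j{\left(3,A^{2} \right)} \right)}\right) - 3902} = \sqrt{\left(\left(464 + 401\right) + \frac{\left(-2\right) 3}{\left(-37\right) \frac{1}{26}}\right) - 3902} = \sqrt{\left(865 - \frac{6}{\left(-37\right) \frac{1}{26}}\right) - 3902} = \sqrt{\left(865 - \frac{6}{- \frac{37}{26}}\right) - 3902} = \sqrt{\left(865 - - \frac{156}{37}\right) - 3902} = \sqrt{\left(865 + \frac{156}{37}\right) - 3902} = \sqrt{\frac{32161}{37} - 3902} = \sqrt{- \frac{112213}{37}} = \frac{i \sqrt{4151881}}{37}$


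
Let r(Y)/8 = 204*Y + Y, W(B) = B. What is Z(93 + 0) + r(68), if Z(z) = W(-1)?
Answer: 111519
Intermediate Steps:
Z(z) = -1
r(Y) = 1640*Y (r(Y) = 8*(204*Y + Y) = 8*(205*Y) = 1640*Y)
Z(93 + 0) + r(68) = -1 + 1640*68 = -1 + 111520 = 111519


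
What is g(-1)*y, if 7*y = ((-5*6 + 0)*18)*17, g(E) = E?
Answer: 9180/7 ≈ 1311.4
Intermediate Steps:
y = -9180/7 (y = (((-5*6 + 0)*18)*17)/7 = (((-30 + 0)*18)*17)/7 = (-30*18*17)/7 = (-540*17)/7 = (1/7)*(-9180) = -9180/7 ≈ -1311.4)
g(-1)*y = -1*(-9180/7) = 9180/7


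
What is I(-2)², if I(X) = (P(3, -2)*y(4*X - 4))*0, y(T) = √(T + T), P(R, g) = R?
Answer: 0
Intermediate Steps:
y(T) = √2*√T (y(T) = √(2*T) = √2*√T)
I(X) = 0 (I(X) = (3*(√2*√(4*X - 4)))*0 = (3*(√2*√(-4 + 4*X)))*0 = (3*√2*√(-4 + 4*X))*0 = 0)
I(-2)² = 0² = 0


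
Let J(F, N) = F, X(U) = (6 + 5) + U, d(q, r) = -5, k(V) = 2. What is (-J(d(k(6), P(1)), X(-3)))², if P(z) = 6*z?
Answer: 25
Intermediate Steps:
X(U) = 11 + U
(-J(d(k(6), P(1)), X(-3)))² = (-1*(-5))² = 5² = 25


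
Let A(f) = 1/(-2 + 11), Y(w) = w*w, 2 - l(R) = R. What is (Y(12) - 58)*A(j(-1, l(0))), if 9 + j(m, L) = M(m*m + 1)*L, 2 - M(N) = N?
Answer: 86/9 ≈ 9.5556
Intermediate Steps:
l(R) = 2 - R
M(N) = 2 - N
Y(w) = w²
j(m, L) = -9 + L*(1 - m²) (j(m, L) = -9 + (2 - (m*m + 1))*L = -9 + (2 - (m² + 1))*L = -9 + (2 - (1 + m²))*L = -9 + (2 + (-1 - m²))*L = -9 + (1 - m²)*L = -9 + L*(1 - m²))
A(f) = ⅑ (A(f) = 1/9 = ⅑)
(Y(12) - 58)*A(j(-1, l(0))) = (12² - 58)*(⅑) = (144 - 58)*(⅑) = 86*(⅑) = 86/9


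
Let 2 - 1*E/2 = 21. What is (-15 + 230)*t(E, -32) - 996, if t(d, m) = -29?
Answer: -7231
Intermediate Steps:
E = -38 (E = 4 - 2*21 = 4 - 42 = -38)
(-15 + 230)*t(E, -32) - 996 = (-15 + 230)*(-29) - 996 = 215*(-29) - 996 = -6235 - 996 = -7231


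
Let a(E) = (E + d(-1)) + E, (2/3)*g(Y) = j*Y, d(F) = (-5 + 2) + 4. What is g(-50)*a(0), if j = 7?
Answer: -525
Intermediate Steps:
d(F) = 1 (d(F) = -3 + 4 = 1)
g(Y) = 21*Y/2 (g(Y) = 3*(7*Y)/2 = 21*Y/2)
a(E) = 1 + 2*E (a(E) = (E + 1) + E = (1 + E) + E = 1 + 2*E)
g(-50)*a(0) = ((21/2)*(-50))*(1 + 2*0) = -525*(1 + 0) = -525*1 = -525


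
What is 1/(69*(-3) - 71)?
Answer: -1/278 ≈ -0.0035971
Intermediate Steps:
1/(69*(-3) - 71) = 1/(-207 - 71) = 1/(-278) = -1/278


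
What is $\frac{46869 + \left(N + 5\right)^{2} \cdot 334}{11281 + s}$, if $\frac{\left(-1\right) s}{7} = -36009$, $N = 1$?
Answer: $\frac{58893}{263344} \approx 0.22364$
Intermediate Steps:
$s = 252063$ ($s = \left(-7\right) \left(-36009\right) = 252063$)
$\frac{46869 + \left(N + 5\right)^{2} \cdot 334}{11281 + s} = \frac{46869 + \left(1 + 5\right)^{2} \cdot 334}{11281 + 252063} = \frac{46869 + 6^{2} \cdot 334}{263344} = \left(46869 + 36 \cdot 334\right) \frac{1}{263344} = \left(46869 + 12024\right) \frac{1}{263344} = 58893 \cdot \frac{1}{263344} = \frac{58893}{263344}$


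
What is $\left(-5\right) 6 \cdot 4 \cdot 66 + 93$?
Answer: $-7827$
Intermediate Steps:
$\left(-5\right) 6 \cdot 4 \cdot 66 + 93 = \left(-30\right) 4 \cdot 66 + 93 = \left(-120\right) 66 + 93 = -7920 + 93 = -7827$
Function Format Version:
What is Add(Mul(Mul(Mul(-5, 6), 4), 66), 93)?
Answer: -7827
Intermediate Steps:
Add(Mul(Mul(Mul(-5, 6), 4), 66), 93) = Add(Mul(Mul(-30, 4), 66), 93) = Add(Mul(-120, 66), 93) = Add(-7920, 93) = -7827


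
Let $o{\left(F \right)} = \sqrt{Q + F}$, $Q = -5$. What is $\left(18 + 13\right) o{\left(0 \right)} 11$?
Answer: $341 i \sqrt{5} \approx 762.5 i$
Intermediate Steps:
$o{\left(F \right)} = \sqrt{-5 + F}$
$\left(18 + 13\right) o{\left(0 \right)} 11 = \left(18 + 13\right) \sqrt{-5 + 0} \cdot 11 = 31 \sqrt{-5} \cdot 11 = 31 i \sqrt{5} \cdot 11 = 341 i \sqrt{5}$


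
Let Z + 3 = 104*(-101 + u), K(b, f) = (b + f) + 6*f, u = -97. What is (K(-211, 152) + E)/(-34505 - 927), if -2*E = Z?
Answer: -22301/70864 ≈ -0.31470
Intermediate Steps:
K(b, f) = b + 7*f
Z = -20595 (Z = -3 + 104*(-101 - 97) = -3 + 104*(-198) = -3 - 20592 = -20595)
E = 20595/2 (E = -½*(-20595) = 20595/2 ≈ 10298.)
(K(-211, 152) + E)/(-34505 - 927) = ((-211 + 7*152) + 20595/2)/(-34505 - 927) = ((-211 + 1064) + 20595/2)/(-35432) = (853 + 20595/2)*(-1/35432) = (22301/2)*(-1/35432) = -22301/70864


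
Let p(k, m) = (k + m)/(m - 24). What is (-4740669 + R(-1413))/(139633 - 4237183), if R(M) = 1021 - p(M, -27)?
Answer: 40287248/34829175 ≈ 1.1567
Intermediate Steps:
p(k, m) = (k + m)/(-24 + m)
R(M) = 17348/17 + M/51 (R(M) = 1021 - (M - 27)/(-24 - 27) = 1021 - (-27 + M)/(-51) = 1021 - (-1)*(-27 + M)/51 = 1021 - (9/17 - M/51) = 1021 + (-9/17 + M/51) = 17348/17 + M/51)
(-4740669 + R(-1413))/(139633 - 4237183) = (-4740669 + (17348/17 + (1/51)*(-1413)))/(139633 - 4237183) = (-4740669 + (17348/17 - 471/17))/(-4097550) = (-4740669 + 16877/17)*(-1/4097550) = -80574496/17*(-1/4097550) = 40287248/34829175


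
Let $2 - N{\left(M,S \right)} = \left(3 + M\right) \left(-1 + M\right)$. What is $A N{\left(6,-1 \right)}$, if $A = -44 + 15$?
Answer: $1247$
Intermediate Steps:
$A = -29$
$N{\left(M,S \right)} = 2 - \left(-1 + M\right) \left(3 + M\right)$ ($N{\left(M,S \right)} = 2 - \left(3 + M\right) \left(-1 + M\right) = 2 - \left(-1 + M\right) \left(3 + M\right)$)
$A N{\left(6,-1 \right)} = - 29 \left(5 - 6^{2} - 12\right) = - 29 \left(5 - 36 - 12\right) = \left(-29\right) \left(-43\right) = 1247$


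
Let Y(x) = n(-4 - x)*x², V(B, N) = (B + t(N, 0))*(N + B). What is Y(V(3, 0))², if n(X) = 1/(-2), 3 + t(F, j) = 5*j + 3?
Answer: 6561/4 ≈ 1640.3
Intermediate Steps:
t(F, j) = 5*j (t(F, j) = -3 + (5*j + 3) = -3 + (3 + 5*j) = 5*j)
V(B, N) = B*(B + N) (V(B, N) = (B + 5*0)*(N + B) = (B + 0)*(B + N) = B*(B + N))
n(X) = -½
Y(x) = -x²/2
Y(V(3, 0))² = (-9*(3 + 0)²/2)² = (-(3*3)²/2)² = (-½*9²)² = (-½*81)² = (-81/2)² = 6561/4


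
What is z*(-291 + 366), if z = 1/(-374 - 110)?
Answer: -75/484 ≈ -0.15496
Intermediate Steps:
z = -1/484 (z = 1/(-484) = -1/484 ≈ -0.0020661)
z*(-291 + 366) = -(-291 + 366)/484 = -1/484*75 = -75/484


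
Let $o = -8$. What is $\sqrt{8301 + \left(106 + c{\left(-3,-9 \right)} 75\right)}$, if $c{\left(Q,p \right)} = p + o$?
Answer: $2 \sqrt{1783} \approx 84.451$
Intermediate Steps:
$c{\left(Q,p \right)} = -8 + p$ ($c{\left(Q,p \right)} = p - 8 = -8 + p$)
$\sqrt{8301 + \left(106 + c{\left(-3,-9 \right)} 75\right)} = \sqrt{8301 + \left(106 + \left(-8 - 9\right) 75\right)} = \sqrt{8301 + \left(106 - 1275\right)} = \sqrt{8301 - 1169} = \sqrt{7132} = 2 \sqrt{1783}$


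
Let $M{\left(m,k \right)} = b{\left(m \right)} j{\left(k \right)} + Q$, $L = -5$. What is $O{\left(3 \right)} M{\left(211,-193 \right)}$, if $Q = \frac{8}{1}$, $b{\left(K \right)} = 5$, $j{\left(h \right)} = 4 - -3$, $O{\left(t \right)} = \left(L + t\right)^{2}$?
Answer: $172$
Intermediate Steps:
$O{\left(t \right)} = \left(-5 + t\right)^{2}$
$j{\left(h \right)} = 7$ ($j{\left(h \right)} = 4 + 3 = 7$)
$Q = 8$ ($Q = 8 \cdot 1 = 8$)
$M{\left(m,k \right)} = 43$ ($M{\left(m,k \right)} = 5 \cdot 7 + 8 = 35 + 8 = 43$)
$O{\left(3 \right)} M{\left(211,-193 \right)} = \left(-5 + 3\right)^{2} \cdot 43 = \left(-2\right)^{2} \cdot 43 = 4 \cdot 43 = 172$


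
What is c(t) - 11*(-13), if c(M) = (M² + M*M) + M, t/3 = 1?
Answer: 164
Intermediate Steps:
t = 3 (t = 3*1 = 3)
c(M) = M + 2*M² (c(M) = (M² + M²) + M = 2*M² + M = M + 2*M²)
c(t) - 11*(-13) = 3*(1 + 2*3) - 11*(-13) = 3*(1 + 6) + 143 = 3*7 + 143 = 21 + 143 = 164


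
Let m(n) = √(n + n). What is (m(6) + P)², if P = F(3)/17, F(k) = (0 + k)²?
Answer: 3549/289 + 36*√3/17 ≈ 15.948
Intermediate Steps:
m(n) = √2*√n (m(n) = √(2*n) = √2*√n)
F(k) = k²
P = 9/17 (P = 3²/17 = 9*(1/17) = 9/17 ≈ 0.52941)
(m(6) + P)² = (√2*√6 + 9/17)² = (2*√3 + 9/17)² = (9/17 + 2*√3)²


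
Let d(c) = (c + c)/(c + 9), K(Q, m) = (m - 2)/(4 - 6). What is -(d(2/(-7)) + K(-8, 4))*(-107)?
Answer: -6955/61 ≈ -114.02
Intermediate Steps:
K(Q, m) = 1 - m/2 (K(Q, m) = (-2 + m)/(-2) = (-2 + m)*(-½) = 1 - m/2)
d(c) = 2*c/(9 + c) (d(c) = (2*c)/(9 + c) = 2*c/(9 + c))
-(d(2/(-7)) + K(-8, 4))*(-107) = -(2*(2/(-7))/(9 + 2/(-7)) + (1 - ½*4))*(-107) = -(2*(2*(-⅐))/(9 + 2*(-⅐)) + (1 - 2))*(-107) = -(2*(-2/7)/(9 - 2/7) - 1)*(-107) = -(2*(-2/7)/(61/7) - 1)*(-107) = -(2*(-2/7)*(7/61) - 1)*(-107) = -(-4/61 - 1)*(-107) = -(-65)*(-107)/61 = -1*6955/61 = -6955/61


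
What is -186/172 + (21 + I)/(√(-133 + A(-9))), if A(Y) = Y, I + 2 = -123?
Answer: -93/86 + 52*I*√142/71 ≈ -1.0814 + 8.7275*I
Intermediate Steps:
I = -125 (I = -2 - 123 = -125)
-186/172 + (21 + I)/(√(-133 + A(-9))) = -186/172 + (21 - 125)/(√(-133 - 9)) = -186*1/172 - 104*(-I*√142/142) = -93/86 - 104*(-I*√142/142) = -93/86 - (-52)*I*√142/71 = -93/86 + 52*I*√142/71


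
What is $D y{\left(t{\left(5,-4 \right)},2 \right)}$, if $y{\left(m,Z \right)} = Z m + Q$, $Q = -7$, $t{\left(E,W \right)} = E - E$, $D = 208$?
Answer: $-1456$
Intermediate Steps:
$t{\left(E,W \right)} = 0$
$y{\left(m,Z \right)} = -7 + Z m$ ($y{\left(m,Z \right)} = Z m - 7 = -7 + Z m$)
$D y{\left(t{\left(5,-4 \right)},2 \right)} = 208 \left(-7 + 2 \cdot 0\right) = 208 \left(-7 + 0\right) = 208 \left(-7\right) = -1456$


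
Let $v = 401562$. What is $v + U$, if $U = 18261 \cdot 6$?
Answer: $511128$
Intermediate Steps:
$U = 109566$
$v + U = 401562 + 109566 = 511128$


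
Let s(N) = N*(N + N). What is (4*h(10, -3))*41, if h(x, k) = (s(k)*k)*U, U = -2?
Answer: 17712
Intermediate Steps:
s(N) = 2*N² (s(N) = N*(2*N) = 2*N²)
h(x, k) = -4*k³ (h(x, k) = ((2*k²)*k)*(-2) = (2*k³)*(-2) = -4*k³)
(4*h(10, -3))*41 = (4*(-4*(-3)³))*41 = (4*(-4*(-27)))*41 = (4*108)*41 = 432*41 = 17712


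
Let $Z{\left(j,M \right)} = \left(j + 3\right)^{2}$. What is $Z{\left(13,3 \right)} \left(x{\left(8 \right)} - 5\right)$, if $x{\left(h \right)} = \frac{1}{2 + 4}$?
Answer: $- \frac{3712}{3} \approx -1237.3$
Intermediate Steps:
$Z{\left(j,M \right)} = \left(3 + j\right)^{2}$
$x{\left(h \right)} = \frac{1}{6}$
$Z{\left(13,3 \right)} \left(x{\left(8 \right)} - 5\right) = \left(3 + 13\right)^{2} \left(\frac{1}{6} - 5\right) = 16^{2} \left(\frac{1}{6} - 5\right) = 256 \left(- \frac{29}{6}\right) = - \frac{3712}{3}$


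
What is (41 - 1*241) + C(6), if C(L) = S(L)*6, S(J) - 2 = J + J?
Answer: -116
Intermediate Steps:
S(J) = 2 + 2*J (S(J) = 2 + (J + J) = 2 + 2*J)
C(L) = 12 + 12*L (C(L) = (2 + 2*L)*6 = 12 + 12*L)
(41 - 1*241) + C(6) = (41 - 1*241) + (12 + 12*6) = (41 - 241) + (12 + 72) = -200 + 84 = -116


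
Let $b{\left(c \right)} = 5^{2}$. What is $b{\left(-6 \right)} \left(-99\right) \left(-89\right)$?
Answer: $220275$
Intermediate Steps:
$b{\left(c \right)} = 25$
$b{\left(-6 \right)} \left(-99\right) \left(-89\right) = 25 \left(-99\right) \left(-89\right) = \left(-2475\right) \left(-89\right) = 220275$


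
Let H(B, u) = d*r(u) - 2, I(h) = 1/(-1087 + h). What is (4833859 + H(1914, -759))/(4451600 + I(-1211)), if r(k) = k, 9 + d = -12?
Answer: 11144831208/10229776799 ≈ 1.0895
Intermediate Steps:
d = -21 (d = -9 - 12 = -21)
H(B, u) = -2 - 21*u (H(B, u) = -21*u - 2 = -2 - 21*u)
(4833859 + H(1914, -759))/(4451600 + I(-1211)) = (4833859 + (-2 - 21*(-759)))/(4451600 + 1/(-1087 - 1211)) = (4833859 + (-2 + 15939))/(4451600 + 1/(-2298)) = (4833859 + 15937)/(4451600 - 1/2298) = 4849796/(10229776799/2298) = 4849796*(2298/10229776799) = 11144831208/10229776799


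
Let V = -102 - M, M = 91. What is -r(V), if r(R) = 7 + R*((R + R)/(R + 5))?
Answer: 36591/94 ≈ 389.27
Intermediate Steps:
V = -193 (V = -102 - 1*91 = -102 - 91 = -193)
r(R) = 7 + 2*R²/(5 + R) (r(R) = 7 + R*((2*R)/(5 + R)) = 7 + R*(2*R/(5 + R)) = 7 + 2*R²/(5 + R))
-r(V) = -(35 + 2*(-193)² + 7*(-193))/(5 - 193) = -(35 + 2*37249 - 1351)/(-188) = -(-1)*(35 + 74498 - 1351)/188 = -(-1)*73182/188 = -1*(-36591/94) = 36591/94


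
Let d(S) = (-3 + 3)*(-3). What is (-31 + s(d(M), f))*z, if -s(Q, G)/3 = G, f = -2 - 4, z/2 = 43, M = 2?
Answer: -1118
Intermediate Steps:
z = 86 (z = 2*43 = 86)
d(S) = 0 (d(S) = 0*(-3) = 0)
f = -6
s(Q, G) = -3*G
(-31 + s(d(M), f))*z = (-31 - 3*(-6))*86 = (-31 + 18)*86 = -13*86 = -1118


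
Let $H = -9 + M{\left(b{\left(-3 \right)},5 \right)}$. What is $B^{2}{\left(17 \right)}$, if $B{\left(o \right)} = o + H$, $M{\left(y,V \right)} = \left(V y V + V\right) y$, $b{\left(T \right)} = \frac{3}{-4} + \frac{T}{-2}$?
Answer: $\frac{170569}{256} \approx 666.29$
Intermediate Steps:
$b{\left(T \right)} = - \frac{3}{4} - \frac{T}{2}$ ($b{\left(T \right)} = 3 \left(- \frac{1}{4}\right) + T \left(- \frac{1}{2}\right) = - \frac{3}{4} - \frac{T}{2}$)
$M{\left(y,V \right)} = y \left(V + y V^{2}\right)$ ($M{\left(y,V \right)} = \left(y V^{2} + V\right) y = \left(V + y V^{2}\right) y = y \left(V + y V^{2}\right)$)
$H = \frac{141}{16}$ ($H = -9 + 5 \left(- \frac{3}{4} - - \frac{3}{2}\right) \left(1 + 5 \left(- \frac{3}{4} - - \frac{3}{2}\right)\right) = -9 + 5 \left(- \frac{3}{4} + \frac{3}{2}\right) \left(1 + 5 \left(- \frac{3}{4} + \frac{3}{2}\right)\right) = -9 + 5 \cdot \frac{3}{4} \left(1 + 5 \cdot \frac{3}{4}\right) = -9 + 5 \cdot \frac{3}{4} \left(1 + \frac{15}{4}\right) = -9 + 5 \cdot \frac{3}{4} \cdot \frac{19}{4} = -9 + \frac{285}{16} = \frac{141}{16} \approx 8.8125$)
$B{\left(o \right)} = \frac{141}{16} + o$ ($B{\left(o \right)} = o + \frac{141}{16} = \frac{141}{16} + o$)
$B^{2}{\left(17 \right)} = \left(\frac{141}{16} + 17\right)^{2} = \left(\frac{413}{16}\right)^{2} = \frac{170569}{256}$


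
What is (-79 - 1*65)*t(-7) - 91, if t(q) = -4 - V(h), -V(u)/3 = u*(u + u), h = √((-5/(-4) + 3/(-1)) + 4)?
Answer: -1459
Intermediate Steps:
h = 3/2 (h = √((-5*(-¼) + 3*(-1)) + 4) = √((5/4 - 3) + 4) = √(-7/4 + 4) = √(9/4) = 3/2 ≈ 1.5000)
V(u) = -6*u² (V(u) = -3*u*(u + u) = -3*u*2*u = -6*u²)
t(q) = 19/2 (t(q) = -4 - (-6)*(3/2)² = -4 - (-6)*9/4 = -4 - 1*(-27/2) = -4 + 27/2 = 19/2)
(-79 - 1*65)*t(-7) - 91 = (-79 - 1*65)*(19/2) - 91 = (-79 - 65)*(19/2) - 91 = -144*19/2 - 91 = -1368 - 91 = -1459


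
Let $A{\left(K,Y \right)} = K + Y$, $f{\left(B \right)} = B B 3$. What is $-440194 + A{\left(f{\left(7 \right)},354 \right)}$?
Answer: $-439693$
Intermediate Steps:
$f{\left(B \right)} = 3 B^{2}$ ($f{\left(B \right)} = B^{2} \cdot 3 = 3 B^{2}$)
$-440194 + A{\left(f{\left(7 \right)},354 \right)} = -440194 + \left(3 \cdot 7^{2} + 354\right) = -440194 + \left(3 \cdot 49 + 354\right) = -440194 + \left(147 + 354\right) = -440194 + 501 = -439693$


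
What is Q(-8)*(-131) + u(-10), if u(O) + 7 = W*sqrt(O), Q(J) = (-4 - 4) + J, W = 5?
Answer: 2089 + 5*I*sqrt(10) ≈ 2089.0 + 15.811*I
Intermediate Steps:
Q(J) = -8 + J
u(O) = -7 + 5*sqrt(O)
Q(-8)*(-131) + u(-10) = (-8 - 8)*(-131) + (-7 + 5*sqrt(-10)) = -16*(-131) + (-7 + 5*(I*sqrt(10))) = 2096 + (-7 + 5*I*sqrt(10)) = 2089 + 5*I*sqrt(10)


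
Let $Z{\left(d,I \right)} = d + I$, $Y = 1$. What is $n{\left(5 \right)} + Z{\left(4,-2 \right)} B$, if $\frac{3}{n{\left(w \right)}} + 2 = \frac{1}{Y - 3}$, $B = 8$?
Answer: $\frac{74}{5} \approx 14.8$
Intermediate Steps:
$Z{\left(d,I \right)} = I + d$
$n{\left(w \right)} = - \frac{6}{5}$ ($n{\left(w \right)} = \frac{3}{-2 + \frac{1}{1 - 3}} = \frac{3}{-2 + \frac{1}{-2}} = \frac{3}{-2 - \frac{1}{2}} = \frac{3}{- \frac{5}{2}} = 3 \left(- \frac{2}{5}\right) = - \frac{6}{5}$)
$n{\left(5 \right)} + Z{\left(4,-2 \right)} B = - \frac{6}{5} + \left(-2 + 4\right) 8 = - \frac{6}{5} + 2 \cdot 8 = - \frac{6}{5} + 16 = \frac{74}{5}$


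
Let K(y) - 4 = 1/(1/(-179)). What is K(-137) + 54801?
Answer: 54626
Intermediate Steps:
K(y) = -175 (K(y) = 4 + 1/(1/(-179)) = 4 + 1/(-1/179) = 4 - 179 = -175)
K(-137) + 54801 = -175 + 54801 = 54626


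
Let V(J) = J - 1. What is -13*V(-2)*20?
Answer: 780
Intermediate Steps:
V(J) = -1 + J
-13*V(-2)*20 = -13*(-1 - 2)*20 = -13*(-3)*20 = 39*20 = 780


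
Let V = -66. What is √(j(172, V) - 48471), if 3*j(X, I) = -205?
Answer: I*√436854/3 ≈ 220.32*I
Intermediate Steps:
j(X, I) = -205/3 (j(X, I) = (⅓)*(-205) = -205/3)
√(j(172, V) - 48471) = √(-205/3 - 48471) = √(-145618/3) = I*√436854/3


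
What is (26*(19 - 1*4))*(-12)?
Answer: -4680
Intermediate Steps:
(26*(19 - 1*4))*(-12) = (26*(19 - 4))*(-12) = (26*15)*(-12) = 390*(-12) = -4680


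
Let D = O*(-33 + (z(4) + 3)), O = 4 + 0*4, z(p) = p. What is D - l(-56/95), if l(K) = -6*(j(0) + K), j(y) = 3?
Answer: -8506/95 ≈ -89.537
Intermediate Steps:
O = 4 (O = 4 + 0 = 4)
l(K) = -18 - 6*K (l(K) = -6*(3 + K) = -18 - 6*K)
D = -104 (D = 4*(-33 + (4 + 3)) = 4*(-33 + 7) = 4*(-26) = -104)
D - l(-56/95) = -104 - (-18 - (-336)/95) = -104 - (-18 - 6*(-56/95)) = -104 - (-18 + 336/95) = -104 - 1*(-1374/95) = -104 + 1374/95 = -8506/95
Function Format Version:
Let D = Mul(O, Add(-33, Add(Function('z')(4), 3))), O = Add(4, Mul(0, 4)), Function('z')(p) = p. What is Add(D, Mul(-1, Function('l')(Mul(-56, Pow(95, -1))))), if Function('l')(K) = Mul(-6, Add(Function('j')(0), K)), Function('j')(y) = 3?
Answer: Rational(-8506, 95) ≈ -89.537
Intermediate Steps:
O = 4 (O = Add(4, 0) = 4)
Function('l')(K) = Add(-18, Mul(-6, K)) (Function('l')(K) = Mul(-6, Add(3, K)) = Add(-18, Mul(-6, K)))
D = -104 (D = Mul(4, Add(-33, Add(4, 3))) = Mul(4, Add(-33, 7)) = Mul(4, -26) = -104)
Add(D, Mul(-1, Function('l')(Mul(-56, Pow(95, -1))))) = Add(-104, Mul(-1, Add(-18, Mul(-6, Mul(-56, Pow(95, -1)))))) = Add(-104, Mul(-1, Add(-18, Mul(-6, Mul(-56, Rational(1, 95)))))) = Add(-104, Mul(-1, Add(-18, Mul(-6, Rational(-56, 95))))) = Add(-104, Mul(-1, Add(-18, Rational(336, 95)))) = Add(-104, Mul(-1, Rational(-1374, 95))) = Add(-104, Rational(1374, 95)) = Rational(-8506, 95)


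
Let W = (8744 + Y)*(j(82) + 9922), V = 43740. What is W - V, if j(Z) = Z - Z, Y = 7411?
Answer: 160246170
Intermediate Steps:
j(Z) = 0
W = 160289910 (W = (8744 + 7411)*(0 + 9922) = 16155*9922 = 160289910)
W - V = 160289910 - 1*43740 = 160289910 - 43740 = 160246170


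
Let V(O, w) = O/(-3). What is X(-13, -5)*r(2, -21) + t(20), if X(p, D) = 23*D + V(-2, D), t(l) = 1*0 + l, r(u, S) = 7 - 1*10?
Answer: 363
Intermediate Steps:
V(O, w) = -O/3 (V(O, w) = O*(-⅓) = -O/3)
r(u, S) = -3 (r(u, S) = 7 - 10 = -3)
t(l) = l (t(l) = 0 + l = l)
X(p, D) = ⅔ + 23*D (X(p, D) = 23*D - ⅓*(-2) = 23*D + ⅔ = ⅔ + 23*D)
X(-13, -5)*r(2, -21) + t(20) = (⅔ + 23*(-5))*(-3) + 20 = (⅔ - 115)*(-3) + 20 = -343/3*(-3) + 20 = 343 + 20 = 363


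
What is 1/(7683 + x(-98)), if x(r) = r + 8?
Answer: 1/7593 ≈ 0.00013170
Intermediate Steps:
x(r) = 8 + r
1/(7683 + x(-98)) = 1/(7683 + (8 - 98)) = 1/(7683 - 90) = 1/7593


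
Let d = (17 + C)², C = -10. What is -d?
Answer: -49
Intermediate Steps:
d = 49 (d = (17 - 10)² = 7² = 49)
-d = -1*49 = -49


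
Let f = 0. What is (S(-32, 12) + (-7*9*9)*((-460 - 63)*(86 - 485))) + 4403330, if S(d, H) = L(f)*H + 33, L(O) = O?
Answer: -113916496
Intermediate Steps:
S(d, H) = 33 (S(d, H) = 0*H + 33 = 0 + 33 = 33)
(S(-32, 12) + (-7*9*9)*((-460 - 63)*(86 - 485))) + 4403330 = (33 + (-7*9*9)*((-460 - 63)*(86 - 485))) + 4403330 = (33 + (-63*9)*(-523*(-399))) + 4403330 = (33 - 567*208677) + 4403330 = (33 - 118319859) + 4403330 = -118319826 + 4403330 = -113916496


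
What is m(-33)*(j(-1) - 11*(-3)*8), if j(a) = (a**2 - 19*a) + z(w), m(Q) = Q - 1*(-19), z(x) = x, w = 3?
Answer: -4018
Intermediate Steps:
m(Q) = 19 + Q (m(Q) = Q + 19 = 19 + Q)
j(a) = 3 + a**2 - 19*a (j(a) = (a**2 - 19*a) + 3 = 3 + a**2 - 19*a)
m(-33)*(j(-1) - 11*(-3)*8) = (19 - 33)*((3 + (-1)**2 - 19*(-1)) - 11*(-3)*8) = -14*((3 + 1 + 19) + 33*8) = -14*(23 + 264) = -14*287 = -4018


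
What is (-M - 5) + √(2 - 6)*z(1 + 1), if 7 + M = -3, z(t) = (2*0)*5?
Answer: 5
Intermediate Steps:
z(t) = 0 (z(t) = 0*5 = 0)
M = -10 (M = -7 - 3 = -10)
(-M - 5) + √(2 - 6)*z(1 + 1) = (-1*(-10) - 5) + √(2 - 6)*0 = (10 - 5) + √(-4)*0 = 5 + (2*I)*0 = 5 + 0 = 5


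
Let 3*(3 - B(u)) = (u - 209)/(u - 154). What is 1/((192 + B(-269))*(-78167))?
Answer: -1269/19305451159 ≈ -6.5733e-8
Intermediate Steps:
B(u) = 3 - (-209 + u)/(3*(-154 + u)) (B(u) = 3 - (u - 209)/(3*(u - 154)) = 3 - (-209 + u)/(3*(-154 + u)))
1/((192 + B(-269))*(-78167)) = 1/((192 + (-1177 + 8*(-269))/(3*(-154 - 269)))*(-78167)) = -1/78167/(192 + (⅓)*(-1177 - 2152)/(-423)) = -1/78167/(192 + (⅓)*(-1/423)*(-3329)) = -1/78167/(192 + 3329/1269) = -1/78167/(246977/1269) = (1269/246977)*(-1/78167) = -1269/19305451159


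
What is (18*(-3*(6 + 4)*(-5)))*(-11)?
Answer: -29700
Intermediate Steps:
(18*(-3*(6 + 4)*(-5)))*(-11) = (18*(-3*10*(-5)))*(-11) = (18*(-30*(-5)))*(-11) = (18*150)*(-11) = 2700*(-11) = -29700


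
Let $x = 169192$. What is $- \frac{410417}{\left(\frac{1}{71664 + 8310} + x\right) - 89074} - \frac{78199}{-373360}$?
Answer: $- \frac{11753630319227213}{2392250784504880} \approx -4.9132$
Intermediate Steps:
$- \frac{410417}{\left(\frac{1}{71664 + 8310} + x\right) - 89074} - \frac{78199}{-373360} = - \frac{410417}{\left(\frac{1}{71664 + 8310} + 169192\right) - 89074} - \frac{78199}{-373360} = - \frac{410417}{\left(\frac{1}{79974} + 169192\right) - 89074} - - \frac{78199}{373360} = - \frac{410417}{\left(\frac{1}{79974} + 169192\right) - 89074} + \frac{78199}{373360} = - \frac{410417}{\frac{13530961009}{79974} - 89074} + \frac{78199}{373360} = - \frac{410417}{\frac{6407356933}{79974}} + \frac{78199}{373360} = \left(-410417\right) \frac{79974}{6407356933} + \frac{78199}{373360} = - \frac{32822689158}{6407356933} + \frac{78199}{373360} = - \frac{11753630319227213}{2392250784504880}$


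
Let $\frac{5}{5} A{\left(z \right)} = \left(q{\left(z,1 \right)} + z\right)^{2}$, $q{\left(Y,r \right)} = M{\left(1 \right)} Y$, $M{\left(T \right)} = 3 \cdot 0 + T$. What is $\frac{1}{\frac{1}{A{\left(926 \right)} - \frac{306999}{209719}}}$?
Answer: $\frac{719315729977}{209719} \approx 3.4299 \cdot 10^{6}$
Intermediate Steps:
$M{\left(T \right)} = T$ ($M{\left(T \right)} = 0 + T = T$)
$q{\left(Y,r \right)} = Y$ ($q{\left(Y,r \right)} = 1 Y = Y$)
$A{\left(z \right)} = 4 z^{2}$ ($A{\left(z \right)} = \left(z + z\right)^{2} = \left(2 z\right)^{2} = 4 z^{2}$)
$\frac{1}{\frac{1}{A{\left(926 \right)} - \frac{306999}{209719}}} = \frac{1}{\frac{1}{4 \cdot 926^{2} - \frac{306999}{209719}}} = \frac{1}{\frac{1}{4 \cdot 857476 - \frac{306999}{209719}}} = \frac{1}{\frac{1}{3429904 - \frac{306999}{209719}}} = \frac{1}{\frac{1}{\frac{719315729977}{209719}}} = \frac{1}{\frac{209719}{719315729977}} = \frac{719315729977}{209719}$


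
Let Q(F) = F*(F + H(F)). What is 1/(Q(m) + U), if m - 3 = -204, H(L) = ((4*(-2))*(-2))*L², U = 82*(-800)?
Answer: -1/129954815 ≈ -7.6950e-9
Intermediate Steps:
U = -65600
H(L) = 16*L² (H(L) = (-8*(-2))*L² = 16*L²)
m = -201 (m = 3 - 204 = -201)
Q(F) = F*(F + 16*F²)
1/(Q(m) + U) = 1/((-201)²*(1 + 16*(-201)) - 65600) = 1/(40401*(1 - 3216) - 65600) = 1/(40401*(-3215) - 65600) = 1/(-129889215 - 65600) = 1/(-129954815) = -1/129954815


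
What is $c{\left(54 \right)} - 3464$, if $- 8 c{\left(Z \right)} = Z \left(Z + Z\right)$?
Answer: $-4193$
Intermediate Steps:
$c{\left(Z \right)} = - \frac{Z^{2}}{4}$ ($c{\left(Z \right)} = - \frac{Z \left(Z + Z\right)}{8} = - \frac{Z 2 Z}{8} = - \frac{2 Z^{2}}{8} = - \frac{Z^{2}}{4}$)
$c{\left(54 \right)} - 3464 = - \frac{54^{2}}{4} - 3464 = \left(- \frac{1}{4}\right) 2916 - 3464 = -729 - 3464 = -4193$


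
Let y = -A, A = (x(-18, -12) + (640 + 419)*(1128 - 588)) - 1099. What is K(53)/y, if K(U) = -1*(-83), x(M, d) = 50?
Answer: -83/570811 ≈ -0.00014541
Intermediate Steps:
K(U) = 83
A = 570811 (A = (50 + (640 + 419)*(1128 - 588)) - 1099 = (50 + 1059*540) - 1099 = (50 + 571860) - 1099 = 571910 - 1099 = 570811)
y = -570811 (y = -1*570811 = -570811)
K(53)/y = 83/(-570811) = 83*(-1/570811) = -83/570811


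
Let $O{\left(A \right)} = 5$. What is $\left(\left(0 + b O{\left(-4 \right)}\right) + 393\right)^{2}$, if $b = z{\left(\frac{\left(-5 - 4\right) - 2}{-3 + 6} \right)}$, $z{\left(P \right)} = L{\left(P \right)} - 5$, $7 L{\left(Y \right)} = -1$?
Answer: $\frac{6610041}{49} \approx 1.349 \cdot 10^{5}$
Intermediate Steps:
$L{\left(Y \right)} = - \frac{1}{7}$ ($L{\left(Y \right)} = \frac{1}{7} \left(-1\right) = - \frac{1}{7}$)
$z{\left(P \right)} = - \frac{36}{7}$ ($z{\left(P \right)} = - \frac{1}{7} - 5 = - \frac{36}{7}$)
$b = - \frac{36}{7} \approx -5.1429$
$\left(\left(0 + b O{\left(-4 \right)}\right) + 393\right)^{2} = \left(\left(0 - \frac{180}{7}\right) + 393\right)^{2} = \left(- \frac{180}{7} + 393\right)^{2} = \left(\frac{2571}{7}\right)^{2} = \frac{6610041}{49}$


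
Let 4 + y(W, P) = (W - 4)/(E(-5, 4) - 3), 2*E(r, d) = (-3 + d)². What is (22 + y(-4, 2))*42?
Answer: 4452/5 ≈ 890.40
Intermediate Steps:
E(r, d) = (-3 + d)²/2
y(W, P) = -12/5 - 2*W/5 (y(W, P) = -4 + (W - 4)/((-3 + 4)²/2 - 3) = -4 + (-4 + W)/((½)*1² - 3) = -4 + (-4 + W)/((½)*1 - 3) = -4 + (-4 + W)/(½ - 3) = -4 + (-4 + W)/(-5/2) = -4 + (-4 + W)*(-⅖) = -4 + (8/5 - 2*W/5) = -12/5 - 2*W/5)
(22 + y(-4, 2))*42 = (22 + (-12/5 - ⅖*(-4)))*42 = (22 + (-12/5 + 8/5))*42 = (22 - ⅘)*42 = (106/5)*42 = 4452/5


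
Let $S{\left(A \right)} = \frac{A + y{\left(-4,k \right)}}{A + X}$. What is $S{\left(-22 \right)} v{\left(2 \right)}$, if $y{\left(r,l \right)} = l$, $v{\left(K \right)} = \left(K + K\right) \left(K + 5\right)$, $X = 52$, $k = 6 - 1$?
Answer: $- \frac{238}{15} \approx -15.867$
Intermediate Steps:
$k = 5$ ($k = 6 - 1 = 5$)
$v{\left(K \right)} = 2 K \left(5 + K\right)$
$S{\left(A \right)} = \frac{5 + A}{52 + A}$ ($S{\left(A \right)} = \frac{A + 5}{A + 52} = \frac{5 + A}{52 + A}$)
$S{\left(-22 \right)} v{\left(2 \right)} = \frac{5 - 22}{52 - 22} \cdot 2 \cdot 2 \left(5 + 2\right) = \frac{1}{30} \left(-17\right) 2 \cdot 2 \cdot 7 = \frac{1}{30} \left(-17\right) 28 = \left(- \frac{17}{30}\right) 28 = - \frac{238}{15}$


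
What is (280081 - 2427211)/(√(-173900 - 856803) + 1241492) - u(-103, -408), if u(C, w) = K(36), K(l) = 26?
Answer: 2*(-13*√1030703 + 17212961*I)/(√1030703 - 1241492*I) ≈ -27.729 + 0.0014143*I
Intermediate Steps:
u(C, w) = 26
(280081 - 2427211)/(√(-173900 - 856803) + 1241492) - u(-103, -408) = (280081 - 2427211)/(√(-173900 - 856803) + 1241492) - 1*26 = -2147130/(√(-1030703) + 1241492) - 26 = -2147130/(I*√1030703 + 1241492) - 26 = -2147130/(1241492 + I*√1030703) - 26 = -26 - 2147130/(1241492 + I*√1030703)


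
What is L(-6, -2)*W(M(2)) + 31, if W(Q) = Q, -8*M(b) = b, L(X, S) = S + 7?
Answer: 119/4 ≈ 29.750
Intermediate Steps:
L(X, S) = 7 + S
M(b) = -b/8
L(-6, -2)*W(M(2)) + 31 = (7 - 2)*(-⅛*2) + 31 = 5*(-¼) + 31 = -5/4 + 31 = 119/4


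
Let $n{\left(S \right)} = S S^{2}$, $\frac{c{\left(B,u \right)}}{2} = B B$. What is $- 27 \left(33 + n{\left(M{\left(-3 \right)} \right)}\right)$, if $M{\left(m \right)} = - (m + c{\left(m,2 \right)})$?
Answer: $90234$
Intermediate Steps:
$c{\left(B,u \right)} = 2 B^{2}$ ($c{\left(B,u \right)} = 2 B B = 2 B^{2}$)
$M{\left(m \right)} = - m - 2 m^{2}$ ($M{\left(m \right)} = - (m + 2 m^{2}) = - m - 2 m^{2}$)
$n{\left(S \right)} = S^{3}$
$- 27 \left(33 + n{\left(M{\left(-3 \right)} \right)}\right) = - 27 \left(33 + \left(- 3 \left(-1 - -6\right)\right)^{3}\right) = - 27 \left(33 + \left(- 3 \left(-1 + 6\right)\right)^{3}\right) = - 27 \left(33 + \left(\left(-3\right) 5\right)^{3}\right) = - 27 \left(33 + \left(-15\right)^{3}\right) = - 27 \left(33 - 3375\right) = \left(-27\right) \left(-3342\right) = 90234$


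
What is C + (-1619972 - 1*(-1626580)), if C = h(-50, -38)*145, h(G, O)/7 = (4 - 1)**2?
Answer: 15743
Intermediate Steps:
h(G, O) = 63 (h(G, O) = 7*(4 - 1)**2 = 7*3**2 = 7*9 = 63)
C = 9135 (C = 63*145 = 9135)
C + (-1619972 - 1*(-1626580)) = 9135 + (-1619972 - 1*(-1626580)) = 9135 + (-1619972 + 1626580) = 9135 + 6608 = 15743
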